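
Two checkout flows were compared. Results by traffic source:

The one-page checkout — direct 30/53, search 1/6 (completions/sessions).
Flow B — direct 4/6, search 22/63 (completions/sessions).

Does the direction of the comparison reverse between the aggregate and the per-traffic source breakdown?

Yes

Direct: the one-page checkout 30/53 = 56.6%, Flow B 4/6 = 66.7% → Flow B
Search: the one-page checkout 1/6 = 16.7%, Flow B 22/63 = 34.9% → Flow B
Overall: the one-page checkout 31/59 = 52.5%, Flow B 26/69 = 37.7% → the one-page checkout
Flow B wins each traffic group but the one-page checkout wins overall — the comparison reverses. Flow B's sessions skew toward search, which has a lower base rate.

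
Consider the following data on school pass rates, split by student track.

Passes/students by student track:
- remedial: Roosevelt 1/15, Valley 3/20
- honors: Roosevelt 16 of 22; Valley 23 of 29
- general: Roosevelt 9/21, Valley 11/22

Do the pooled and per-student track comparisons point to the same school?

Remedial: Roosevelt 1/15 = 6.7%, Valley 3/20 = 15.0% → Valley
Honors: Roosevelt 16/22 = 72.7%, Valley 23/29 = 79.3% → Valley
General: Roosevelt 9/21 = 42.9%, Valley 11/22 = 50.0% → Valley
Overall: Roosevelt 26/58 = 44.8%, Valley 37/71 = 52.1% → Valley
Valley wins overall and in every student group — no reversal.

Yes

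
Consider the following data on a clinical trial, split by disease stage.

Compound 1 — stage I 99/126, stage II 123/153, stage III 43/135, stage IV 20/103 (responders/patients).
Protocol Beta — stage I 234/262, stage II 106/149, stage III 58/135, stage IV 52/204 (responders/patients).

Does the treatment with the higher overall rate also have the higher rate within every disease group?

No

Stage I: Compound 1 99/126 = 78.6%, Protocol Beta 234/262 = 89.3% → Protocol Beta
Stage II: Compound 1 123/153 = 80.4%, Protocol Beta 106/149 = 71.1% → Compound 1
Stage III: Compound 1 43/135 = 31.9%, Protocol Beta 58/135 = 43.0% → Protocol Beta
Stage IV: Compound 1 20/103 = 19.4%, Protocol Beta 52/204 = 25.5% → Protocol Beta
Overall: Compound 1 285/517 = 55.1%, Protocol Beta 450/750 = 60.0% → Protocol Beta
Neither sweeps: Compound 1 wins 1 of 4 groups, Protocol Beta wins 3. Protocol Beta wins overall but not every group — no Simpson reversal.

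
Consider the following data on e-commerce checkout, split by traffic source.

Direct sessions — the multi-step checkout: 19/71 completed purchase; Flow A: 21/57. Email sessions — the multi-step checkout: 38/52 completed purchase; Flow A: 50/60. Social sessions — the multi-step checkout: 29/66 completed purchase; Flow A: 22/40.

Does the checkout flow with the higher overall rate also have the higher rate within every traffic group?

Yes

Direct: the multi-step checkout 19/71 = 26.8%, Flow A 21/57 = 36.8% → Flow A
Email: the multi-step checkout 38/52 = 73.1%, Flow A 50/60 = 83.3% → Flow A
Social: the multi-step checkout 29/66 = 43.9%, Flow A 22/40 = 55.0% → Flow A
Overall: the multi-step checkout 86/189 = 45.5%, Flow A 93/157 = 59.2% → Flow A
Flow A wins overall and in every traffic group — no reversal.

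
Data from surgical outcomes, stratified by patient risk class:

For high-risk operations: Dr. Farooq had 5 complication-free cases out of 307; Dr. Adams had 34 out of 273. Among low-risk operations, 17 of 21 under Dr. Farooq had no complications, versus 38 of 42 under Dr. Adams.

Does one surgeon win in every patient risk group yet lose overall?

No

High-risk: Dr. Farooq 5/307 = 1.6%, Dr. Adams 34/273 = 12.5% → Dr. Adams
Low-risk: Dr. Farooq 17/21 = 81.0%, Dr. Adams 38/42 = 90.5% → Dr. Adams
Overall: Dr. Farooq 22/328 = 6.7%, Dr. Adams 72/315 = 22.9% → Dr. Adams
Dr. Adams wins overall and in every patient risk group — no reversal.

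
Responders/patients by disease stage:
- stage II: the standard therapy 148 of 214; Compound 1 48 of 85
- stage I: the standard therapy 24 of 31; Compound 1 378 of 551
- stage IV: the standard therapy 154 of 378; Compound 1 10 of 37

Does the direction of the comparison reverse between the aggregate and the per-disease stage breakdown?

Stage II: the standard therapy 148/214 = 69.2%, Compound 1 48/85 = 56.5% → the standard therapy
Stage I: the standard therapy 24/31 = 77.4%, Compound 1 378/551 = 68.6% → the standard therapy
Stage IV: the standard therapy 154/378 = 40.7%, Compound 1 10/37 = 27.0% → the standard therapy
Overall: the standard therapy 326/623 = 52.3%, Compound 1 436/673 = 64.8% → Compound 1
The standard therapy wins each disease group but Compound 1 wins overall — the comparison reverses. The standard therapy's patients skew toward stage IV, which has a lower base rate.

Yes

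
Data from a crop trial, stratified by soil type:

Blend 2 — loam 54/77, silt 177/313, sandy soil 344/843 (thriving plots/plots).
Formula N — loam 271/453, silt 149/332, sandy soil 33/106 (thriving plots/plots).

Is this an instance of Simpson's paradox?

Loam: Blend 2 54/77 = 70.1%, Formula N 271/453 = 59.8% → Blend 2
Silt: Blend 2 177/313 = 56.5%, Formula N 149/332 = 44.9% → Blend 2
Sandy soil: Blend 2 344/843 = 40.8%, Formula N 33/106 = 31.1% → Blend 2
Overall: Blend 2 575/1233 = 46.6%, Formula N 453/891 = 50.8% → Formula N
Blend 2 wins each soil group but Formula N wins overall — the comparison reverses. Blend 2's plots skew toward sandy soil, which has a lower base rate.

Yes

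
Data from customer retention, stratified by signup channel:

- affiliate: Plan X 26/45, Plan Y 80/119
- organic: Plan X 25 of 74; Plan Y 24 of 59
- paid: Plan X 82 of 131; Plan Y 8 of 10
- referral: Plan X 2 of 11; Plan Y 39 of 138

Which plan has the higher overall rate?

Plan X

Affiliate: Plan X 26/45 = 57.8%, Plan Y 80/119 = 67.2% → Plan Y
Organic: Plan X 25/74 = 33.8%, Plan Y 24/59 = 40.7% → Plan Y
Paid: Plan X 82/131 = 62.6%, Plan Y 8/10 = 80.0% → Plan Y
Referral: Plan X 2/11 = 18.2%, Plan Y 39/138 = 28.3% → Plan Y
Overall: Plan X 135/261 = 51.7%, Plan Y 151/326 = 46.3% → Plan X
(Plan Y wins every signup group but Plan X wins overall — Plan Y's customers skew toward the low-rate referral group.)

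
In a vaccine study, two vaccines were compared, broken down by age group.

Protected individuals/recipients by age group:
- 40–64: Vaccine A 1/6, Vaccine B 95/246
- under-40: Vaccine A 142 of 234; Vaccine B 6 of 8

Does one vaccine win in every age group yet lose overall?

Yes

40–64: Vaccine A 1/6 = 16.7%, Vaccine B 95/246 = 38.6% → Vaccine B
Under-40: Vaccine A 142/234 = 60.7%, Vaccine B 6/8 = 75.0% → Vaccine B
Overall: Vaccine A 143/240 = 59.6%, Vaccine B 101/254 = 39.8% → Vaccine A
Vaccine B wins each age group but Vaccine A wins overall — the comparison reverses. Vaccine B's recipients skew toward 40–64, which has a lower base rate.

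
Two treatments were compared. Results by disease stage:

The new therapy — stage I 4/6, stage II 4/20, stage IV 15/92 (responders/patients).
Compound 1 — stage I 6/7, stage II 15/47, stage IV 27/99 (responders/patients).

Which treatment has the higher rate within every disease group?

Compound 1

Stage I: the new therapy 4/6 = 66.7%, Compound 1 6/7 = 85.7% → Compound 1
Stage II: the new therapy 4/20 = 20.0%, Compound 1 15/47 = 31.9% → Compound 1
Stage IV: the new therapy 15/92 = 16.3%, Compound 1 27/99 = 27.3% → Compound 1
Compound 1 has the higher rate in all 3 groups.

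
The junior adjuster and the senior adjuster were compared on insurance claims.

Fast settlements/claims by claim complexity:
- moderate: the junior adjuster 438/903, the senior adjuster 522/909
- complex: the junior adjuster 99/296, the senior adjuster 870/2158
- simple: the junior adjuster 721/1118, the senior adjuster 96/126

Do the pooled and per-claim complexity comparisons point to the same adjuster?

No

Moderate: the junior adjuster 438/903 = 48.5%, the senior adjuster 522/909 = 57.4% → the senior adjuster
Complex: the junior adjuster 99/296 = 33.4%, the senior adjuster 870/2158 = 40.3% → the senior adjuster
Simple: the junior adjuster 721/1118 = 64.5%, the senior adjuster 96/126 = 76.2% → the senior adjuster
Overall: the junior adjuster 1258/2317 = 54.3%, the senior adjuster 1488/3193 = 46.6% → the junior adjuster
The senior adjuster wins each claim group but the junior adjuster wins overall — the comparison reverses. The senior adjuster's claims skew toward complex, which has a lower base rate.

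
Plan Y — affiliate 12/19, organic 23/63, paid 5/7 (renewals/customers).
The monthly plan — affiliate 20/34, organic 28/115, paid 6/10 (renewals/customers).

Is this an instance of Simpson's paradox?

Affiliate: Plan Y 12/19 = 63.2%, the monthly plan 20/34 = 58.8% → Plan Y
Organic: Plan Y 23/63 = 36.5%, the monthly plan 28/115 = 24.3% → Plan Y
Paid: Plan Y 5/7 = 71.4%, the monthly plan 6/10 = 60.0% → Plan Y
Overall: Plan Y 40/89 = 44.9%, the monthly plan 54/159 = 34.0% → Plan Y
Plan Y wins overall and in every signup group — no reversal.

No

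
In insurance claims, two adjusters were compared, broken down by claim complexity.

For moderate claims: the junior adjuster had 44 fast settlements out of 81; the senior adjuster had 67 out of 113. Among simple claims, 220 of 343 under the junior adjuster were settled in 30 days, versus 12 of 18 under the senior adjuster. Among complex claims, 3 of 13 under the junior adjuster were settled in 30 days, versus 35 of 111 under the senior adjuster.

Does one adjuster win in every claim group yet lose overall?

Yes

Moderate: the junior adjuster 44/81 = 54.3%, the senior adjuster 67/113 = 59.3% → the senior adjuster
Simple: the junior adjuster 220/343 = 64.1%, the senior adjuster 12/18 = 66.7% → the senior adjuster
Complex: the junior adjuster 3/13 = 23.1%, the senior adjuster 35/111 = 31.5% → the senior adjuster
Overall: the junior adjuster 267/437 = 61.1%, the senior adjuster 114/242 = 47.1% → the junior adjuster
The senior adjuster wins each claim group but the junior adjuster wins overall — the comparison reverses. The senior adjuster's claims skew toward complex, which has a lower base rate.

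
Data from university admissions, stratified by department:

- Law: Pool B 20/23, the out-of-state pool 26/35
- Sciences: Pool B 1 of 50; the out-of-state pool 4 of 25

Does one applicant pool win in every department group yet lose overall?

No

Law: Pool B 20/23 = 87.0%, the out-of-state pool 26/35 = 74.3% → Pool B
Sciences: Pool B 1/50 = 2.0%, the out-of-state pool 4/25 = 16.0% → the out-of-state pool
Overall: Pool B 21/73 = 28.8%, the out-of-state pool 30/60 = 50.0% → the out-of-state pool
Neither sweeps: Pool B wins 1 of 2 groups, the out-of-state pool wins 1. The out-of-state pool wins overall but not every group — no Simpson reversal.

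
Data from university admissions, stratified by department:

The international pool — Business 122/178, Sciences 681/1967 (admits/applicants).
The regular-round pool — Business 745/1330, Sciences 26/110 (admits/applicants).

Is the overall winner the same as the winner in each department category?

Business: the international pool 122/178 = 68.5%, the regular-round pool 745/1330 = 56.0% → the international pool
Sciences: the international pool 681/1967 = 34.6%, the regular-round pool 26/110 = 23.6% → the international pool
Overall: the international pool 803/2145 = 37.4%, the regular-round pool 771/1440 = 53.5% → the regular-round pool
The international pool wins each department group but the regular-round pool wins overall — the comparison reverses. The international pool's applicants skew toward Sciences, which has a lower base rate.

No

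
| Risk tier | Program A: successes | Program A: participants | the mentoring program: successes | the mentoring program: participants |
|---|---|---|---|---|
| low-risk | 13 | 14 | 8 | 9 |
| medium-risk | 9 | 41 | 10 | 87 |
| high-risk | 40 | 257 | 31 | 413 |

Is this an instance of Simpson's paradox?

Low-risk: Program A 13/14 = 92.9%, the mentoring program 8/9 = 88.9% → Program A
Medium-risk: Program A 9/41 = 22.0%, the mentoring program 10/87 = 11.5% → Program A
High-risk: Program A 40/257 = 15.6%, the mentoring program 31/413 = 7.5% → Program A
Overall: Program A 62/312 = 19.9%, the mentoring program 49/509 = 9.6% → Program A
Program A wins overall and in every risk group — no reversal.

No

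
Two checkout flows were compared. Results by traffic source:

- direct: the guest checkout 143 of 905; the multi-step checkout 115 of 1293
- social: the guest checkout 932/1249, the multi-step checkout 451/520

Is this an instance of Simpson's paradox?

No

Direct: the guest checkout 143/905 = 15.8%, the multi-step checkout 115/1293 = 8.9% → the guest checkout
Social: the guest checkout 932/1249 = 74.6%, the multi-step checkout 451/520 = 86.7% → the multi-step checkout
Overall: the guest checkout 1075/2154 = 49.9%, the multi-step checkout 566/1813 = 31.2% → the guest checkout
Neither sweeps: the guest checkout wins 1 of 2 groups, the multi-step checkout wins 1. The guest checkout wins overall but not every group — no Simpson reversal.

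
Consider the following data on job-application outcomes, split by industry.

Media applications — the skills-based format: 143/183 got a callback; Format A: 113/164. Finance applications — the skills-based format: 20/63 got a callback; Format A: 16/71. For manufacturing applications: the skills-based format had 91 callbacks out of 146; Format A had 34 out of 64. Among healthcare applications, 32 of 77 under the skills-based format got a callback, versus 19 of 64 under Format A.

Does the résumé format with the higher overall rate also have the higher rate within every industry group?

Yes

Media: the skills-based format 143/183 = 78.1%, Format A 113/164 = 68.9% → the skills-based format
Finance: the skills-based format 20/63 = 31.7%, Format A 16/71 = 22.5% → the skills-based format
Manufacturing: the skills-based format 91/146 = 62.3%, Format A 34/64 = 53.1% → the skills-based format
Healthcare: the skills-based format 32/77 = 41.6%, Format A 19/64 = 29.7% → the skills-based format
Overall: the skills-based format 286/469 = 61.0%, Format A 182/363 = 50.1% → the skills-based format
The skills-based format wins overall and in every industry group — no reversal.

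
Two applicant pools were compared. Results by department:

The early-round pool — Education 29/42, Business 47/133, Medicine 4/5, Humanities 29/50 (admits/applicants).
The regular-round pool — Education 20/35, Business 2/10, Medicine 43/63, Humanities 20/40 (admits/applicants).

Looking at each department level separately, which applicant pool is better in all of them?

the early-round pool

Education: the early-round pool 29/42 = 69.0%, the regular-round pool 20/35 = 57.1% → the early-round pool
Business: the early-round pool 47/133 = 35.3%, the regular-round pool 2/10 = 20.0% → the early-round pool
Medicine: the early-round pool 4/5 = 80.0%, the regular-round pool 43/63 = 68.3% → the early-round pool
Humanities: the early-round pool 29/50 = 58.0%, the regular-round pool 20/40 = 50.0% → the early-round pool
The early-round pool has the higher rate in all 4 groups.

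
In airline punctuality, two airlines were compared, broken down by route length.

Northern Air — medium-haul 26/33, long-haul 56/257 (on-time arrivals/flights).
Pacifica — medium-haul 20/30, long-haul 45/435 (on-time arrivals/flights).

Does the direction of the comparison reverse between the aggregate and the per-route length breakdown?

No

Medium-haul: Northern Air 26/33 = 78.8%, Pacifica 20/30 = 66.7% → Northern Air
Long-haul: Northern Air 56/257 = 21.8%, Pacifica 45/435 = 10.3% → Northern Air
Overall: Northern Air 82/290 = 28.3%, Pacifica 65/465 = 14.0% → Northern Air
Northern Air wins overall and in every route group — no reversal.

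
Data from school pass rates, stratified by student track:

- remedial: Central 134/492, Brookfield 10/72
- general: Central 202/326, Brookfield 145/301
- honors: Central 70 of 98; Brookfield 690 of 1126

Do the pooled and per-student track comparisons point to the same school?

Remedial: Central 134/492 = 27.2%, Brookfield 10/72 = 13.9% → Central
General: Central 202/326 = 62.0%, Brookfield 145/301 = 48.2% → Central
Honors: Central 70/98 = 71.4%, Brookfield 690/1126 = 61.3% → Central
Overall: Central 406/916 = 44.3%, Brookfield 845/1499 = 56.4% → Brookfield
Central wins each student group but Brookfield wins overall — the comparison reverses. Central's students skew toward remedial, which has a lower base rate.

No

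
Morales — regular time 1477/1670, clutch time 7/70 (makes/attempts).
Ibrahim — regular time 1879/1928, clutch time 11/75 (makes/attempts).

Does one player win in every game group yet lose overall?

Regular time: Morales 1477/1670 = 88.4%, Ibrahim 1879/1928 = 97.5% → Ibrahim
Clutch time: Morales 7/70 = 10.0%, Ibrahim 11/75 = 14.7% → Ibrahim
Overall: Morales 1484/1740 = 85.3%, Ibrahim 1890/2003 = 94.4% → Ibrahim
Ibrahim wins overall and in every game group — no reversal.

No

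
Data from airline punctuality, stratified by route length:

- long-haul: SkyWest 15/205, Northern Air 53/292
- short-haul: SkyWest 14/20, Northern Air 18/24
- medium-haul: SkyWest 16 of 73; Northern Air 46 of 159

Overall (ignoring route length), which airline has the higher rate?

Long-haul: SkyWest 15/205 = 7.3%, Northern Air 53/292 = 18.2% → Northern Air
Short-haul: SkyWest 14/20 = 70.0%, Northern Air 18/24 = 75.0% → Northern Air
Medium-haul: SkyWest 16/73 = 21.9%, Northern Air 46/159 = 28.9% → Northern Air
Overall: SkyWest 45/298 = 15.1%, Northern Air 117/475 = 24.6% → Northern Air

Northern Air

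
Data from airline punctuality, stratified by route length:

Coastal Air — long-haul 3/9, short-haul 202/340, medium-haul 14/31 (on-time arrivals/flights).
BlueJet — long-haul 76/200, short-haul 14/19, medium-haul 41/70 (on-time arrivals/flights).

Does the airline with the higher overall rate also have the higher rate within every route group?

Long-haul: Coastal Air 3/9 = 33.3%, BlueJet 76/200 = 38.0% → BlueJet
Short-haul: Coastal Air 202/340 = 59.4%, BlueJet 14/19 = 73.7% → BlueJet
Medium-haul: Coastal Air 14/31 = 45.2%, BlueJet 41/70 = 58.6% → BlueJet
Overall: Coastal Air 219/380 = 57.6%, BlueJet 131/289 = 45.3% → Coastal Air
BlueJet wins each route group but Coastal Air wins overall — the comparison reverses. BlueJet's flights skew toward long-haul, which has a lower base rate.

No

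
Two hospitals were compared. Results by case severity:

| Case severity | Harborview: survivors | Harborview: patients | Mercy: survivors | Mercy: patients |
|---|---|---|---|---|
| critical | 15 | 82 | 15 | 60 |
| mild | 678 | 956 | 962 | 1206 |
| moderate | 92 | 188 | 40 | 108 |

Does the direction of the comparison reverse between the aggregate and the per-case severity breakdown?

Critical: Harborview 15/82 = 18.3%, Mercy 15/60 = 25.0% → Mercy
Mild: Harborview 678/956 = 70.9%, Mercy 962/1206 = 79.8% → Mercy
Moderate: Harborview 92/188 = 48.9%, Mercy 40/108 = 37.0% → Harborview
Overall: Harborview 785/1226 = 64.0%, Mercy 1017/1374 = 74.0% → Mercy
Neither sweeps: Harborview wins 1 of 3 groups, Mercy wins 2. Mercy wins overall but not every group — no Simpson reversal.

No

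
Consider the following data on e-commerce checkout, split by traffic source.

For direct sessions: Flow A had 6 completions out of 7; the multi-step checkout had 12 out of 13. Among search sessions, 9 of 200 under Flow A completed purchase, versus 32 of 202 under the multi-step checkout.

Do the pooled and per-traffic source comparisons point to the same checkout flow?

Yes

Direct: Flow A 6/7 = 85.7%, the multi-step checkout 12/13 = 92.3% → the multi-step checkout
Search: Flow A 9/200 = 4.5%, the multi-step checkout 32/202 = 15.8% → the multi-step checkout
Overall: Flow A 15/207 = 7.2%, the multi-step checkout 44/215 = 20.5% → the multi-step checkout
The multi-step checkout wins overall and in every traffic group — no reversal.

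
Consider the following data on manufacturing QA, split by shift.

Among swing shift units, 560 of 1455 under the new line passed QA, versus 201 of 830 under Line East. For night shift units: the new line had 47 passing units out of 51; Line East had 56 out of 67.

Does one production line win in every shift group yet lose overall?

No

Swing shift: the new line 560/1455 = 38.5%, Line East 201/830 = 24.2% → the new line
Night shift: the new line 47/51 = 92.2%, Line East 56/67 = 83.6% → the new line
Overall: the new line 607/1506 = 40.3%, Line East 257/897 = 28.7% → the new line
The new line wins overall and in every shift group — no reversal.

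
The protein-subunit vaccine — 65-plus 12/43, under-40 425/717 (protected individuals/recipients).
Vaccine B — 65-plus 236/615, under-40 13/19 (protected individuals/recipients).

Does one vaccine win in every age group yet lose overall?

Yes

65-plus: the protein-subunit vaccine 12/43 = 27.9%, Vaccine B 236/615 = 38.4% → Vaccine B
Under-40: the protein-subunit vaccine 425/717 = 59.3%, Vaccine B 13/19 = 68.4% → Vaccine B
Overall: the protein-subunit vaccine 437/760 = 57.5%, Vaccine B 249/634 = 39.3% → the protein-subunit vaccine
Vaccine B wins each age group but the protein-subunit vaccine wins overall — the comparison reverses. Vaccine B's recipients skew toward 65-plus, which has a lower base rate.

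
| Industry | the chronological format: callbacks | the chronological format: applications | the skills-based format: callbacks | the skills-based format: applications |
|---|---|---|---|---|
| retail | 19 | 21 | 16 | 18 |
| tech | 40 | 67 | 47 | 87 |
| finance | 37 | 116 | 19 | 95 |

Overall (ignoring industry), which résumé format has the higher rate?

the chronological format

Retail: the chronological format 19/21 = 90.5%, the skills-based format 16/18 = 88.9% → the chronological format
Tech: the chronological format 40/67 = 59.7%, the skills-based format 47/87 = 54.0% → the chronological format
Finance: the chronological format 37/116 = 31.9%, the skills-based format 19/95 = 20.0% → the chronological format
Overall: the chronological format 96/204 = 47.1%, the skills-based format 82/200 = 41.0% → the chronological format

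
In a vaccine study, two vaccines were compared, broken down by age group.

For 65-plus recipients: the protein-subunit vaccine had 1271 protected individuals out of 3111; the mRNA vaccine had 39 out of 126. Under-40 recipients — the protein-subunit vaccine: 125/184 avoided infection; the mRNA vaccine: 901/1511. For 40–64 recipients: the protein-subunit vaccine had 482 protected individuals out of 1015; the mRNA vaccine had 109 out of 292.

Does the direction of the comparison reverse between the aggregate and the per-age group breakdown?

Yes

65-plus: the protein-subunit vaccine 1271/3111 = 40.9%, the mRNA vaccine 39/126 = 31.0% → the protein-subunit vaccine
Under-40: the protein-subunit vaccine 125/184 = 67.9%, the mRNA vaccine 901/1511 = 59.6% → the protein-subunit vaccine
40–64: the protein-subunit vaccine 482/1015 = 47.5%, the mRNA vaccine 109/292 = 37.3% → the protein-subunit vaccine
Overall: the protein-subunit vaccine 1878/4310 = 43.6%, the mRNA vaccine 1049/1929 = 54.4% → the mRNA vaccine
The protein-subunit vaccine wins each age group but the mRNA vaccine wins overall — the comparison reverses. The protein-subunit vaccine's recipients skew toward 65-plus, which has a lower base rate.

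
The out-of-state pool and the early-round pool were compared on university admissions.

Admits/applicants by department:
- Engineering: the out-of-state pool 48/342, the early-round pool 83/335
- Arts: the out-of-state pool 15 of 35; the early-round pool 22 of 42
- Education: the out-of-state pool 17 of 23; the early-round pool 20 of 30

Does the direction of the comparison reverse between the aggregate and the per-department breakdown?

Engineering: the out-of-state pool 48/342 = 14.0%, the early-round pool 83/335 = 24.8% → the early-round pool
Arts: the out-of-state pool 15/35 = 42.9%, the early-round pool 22/42 = 52.4% → the early-round pool
Education: the out-of-state pool 17/23 = 73.9%, the early-round pool 20/30 = 66.7% → the out-of-state pool
Overall: the out-of-state pool 80/400 = 20.0%, the early-round pool 125/407 = 30.7% → the early-round pool
Neither sweeps: the out-of-state pool wins 1 of 3 groups, the early-round pool wins 2. The early-round pool wins overall but not every group — no Simpson reversal.

No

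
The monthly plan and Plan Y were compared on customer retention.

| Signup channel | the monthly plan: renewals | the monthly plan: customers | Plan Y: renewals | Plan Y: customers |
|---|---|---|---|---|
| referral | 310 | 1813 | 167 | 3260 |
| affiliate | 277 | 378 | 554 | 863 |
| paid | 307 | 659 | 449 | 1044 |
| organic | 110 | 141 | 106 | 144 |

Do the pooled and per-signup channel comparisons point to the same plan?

Referral: the monthly plan 310/1813 = 17.1%, Plan Y 167/3260 = 5.1% → the monthly plan
Affiliate: the monthly plan 277/378 = 73.3%, Plan Y 554/863 = 64.2% → the monthly plan
Paid: the monthly plan 307/659 = 46.6%, Plan Y 449/1044 = 43.0% → the monthly plan
Organic: the monthly plan 110/141 = 78.0%, Plan Y 106/144 = 73.6% → the monthly plan
Overall: the monthly plan 1004/2991 = 33.6%, Plan Y 1276/5311 = 24.0% → the monthly plan
The monthly plan wins overall and in every signup group — no reversal.

Yes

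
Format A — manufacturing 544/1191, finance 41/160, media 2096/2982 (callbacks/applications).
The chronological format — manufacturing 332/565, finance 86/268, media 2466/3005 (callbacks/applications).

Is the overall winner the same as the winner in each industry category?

Manufacturing: Format A 544/1191 = 45.7%, the chronological format 332/565 = 58.8% → the chronological format
Finance: Format A 41/160 = 25.6%, the chronological format 86/268 = 32.1% → the chronological format
Media: Format A 2096/2982 = 70.3%, the chronological format 2466/3005 = 82.1% → the chronological format
Overall: Format A 2681/4333 = 61.9%, the chronological format 2884/3838 = 75.1% → the chronological format
The chronological format wins overall and in every industry group — no reversal.

Yes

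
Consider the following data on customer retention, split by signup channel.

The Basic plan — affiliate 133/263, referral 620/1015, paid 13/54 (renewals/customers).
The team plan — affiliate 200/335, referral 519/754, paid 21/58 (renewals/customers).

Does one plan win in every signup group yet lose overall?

No

Affiliate: the Basic plan 133/263 = 50.6%, the team plan 200/335 = 59.7% → the team plan
Referral: the Basic plan 620/1015 = 61.1%, the team plan 519/754 = 68.8% → the team plan
Paid: the Basic plan 13/54 = 24.1%, the team plan 21/58 = 36.2% → the team plan
Overall: the Basic plan 766/1332 = 57.5%, the team plan 740/1147 = 64.5% → the team plan
The team plan wins overall and in every signup group — no reversal.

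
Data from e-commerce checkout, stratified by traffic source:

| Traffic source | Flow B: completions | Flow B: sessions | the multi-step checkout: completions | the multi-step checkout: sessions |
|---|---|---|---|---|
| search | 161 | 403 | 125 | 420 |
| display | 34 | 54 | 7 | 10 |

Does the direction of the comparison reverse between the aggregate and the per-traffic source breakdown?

No

Search: Flow B 161/403 = 40.0%, the multi-step checkout 125/420 = 29.8% → Flow B
Display: Flow B 34/54 = 63.0%, the multi-step checkout 7/10 = 70.0% → the multi-step checkout
Overall: Flow B 195/457 = 42.7%, the multi-step checkout 132/430 = 30.7% → Flow B
Neither sweeps: Flow B wins 1 of 2 groups, the multi-step checkout wins 1. Flow B wins overall but not every group — no Simpson reversal.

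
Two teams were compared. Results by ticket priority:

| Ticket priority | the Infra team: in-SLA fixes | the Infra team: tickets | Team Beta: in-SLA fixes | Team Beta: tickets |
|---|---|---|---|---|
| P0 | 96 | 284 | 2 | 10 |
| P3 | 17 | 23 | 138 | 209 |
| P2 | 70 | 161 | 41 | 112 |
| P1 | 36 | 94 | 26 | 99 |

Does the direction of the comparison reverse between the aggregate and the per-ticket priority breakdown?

P0: the Infra team 96/284 = 33.8%, Team Beta 2/10 = 20.0% → the Infra team
P3: the Infra team 17/23 = 73.9%, Team Beta 138/209 = 66.0% → the Infra team
P2: the Infra team 70/161 = 43.5%, Team Beta 41/112 = 36.6% → the Infra team
P1: the Infra team 36/94 = 38.3%, Team Beta 26/99 = 26.3% → the Infra team
Overall: the Infra team 219/562 = 39.0%, Team Beta 207/430 = 48.1% → Team Beta
The Infra team wins each ticket group but Team Beta wins overall — the comparison reverses. The Infra team's tickets skew toward P0, which has a lower base rate.

Yes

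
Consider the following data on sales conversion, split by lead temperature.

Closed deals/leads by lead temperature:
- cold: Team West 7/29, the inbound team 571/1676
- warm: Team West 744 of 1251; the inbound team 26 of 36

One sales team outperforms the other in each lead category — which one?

the inbound team

Cold: Team West 7/29 = 24.1%, the inbound team 571/1676 = 34.1% → the inbound team
Warm: Team West 744/1251 = 59.5%, the inbound team 26/36 = 72.2% → the inbound team
The inbound team has the higher rate in both groups.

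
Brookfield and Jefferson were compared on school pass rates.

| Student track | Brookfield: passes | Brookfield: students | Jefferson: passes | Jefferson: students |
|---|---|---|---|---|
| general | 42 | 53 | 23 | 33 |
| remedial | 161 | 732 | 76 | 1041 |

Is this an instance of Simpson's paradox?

General: Brookfield 42/53 = 79.2%, Jefferson 23/33 = 69.7% → Brookfield
Remedial: Brookfield 161/732 = 22.0%, Jefferson 76/1041 = 7.3% → Brookfield
Overall: Brookfield 203/785 = 25.9%, Jefferson 99/1074 = 9.2% → Brookfield
Brookfield wins overall and in every student group — no reversal.

No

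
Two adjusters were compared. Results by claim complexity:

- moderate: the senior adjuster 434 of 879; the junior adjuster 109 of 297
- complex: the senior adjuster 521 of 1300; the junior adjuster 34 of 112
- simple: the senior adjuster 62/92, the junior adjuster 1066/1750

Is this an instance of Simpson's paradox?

Yes

Moderate: the senior adjuster 434/879 = 49.4%, the junior adjuster 109/297 = 36.7% → the senior adjuster
Complex: the senior adjuster 521/1300 = 40.1%, the junior adjuster 34/112 = 30.4% → the senior adjuster
Simple: the senior adjuster 62/92 = 67.4%, the junior adjuster 1066/1750 = 60.9% → the senior adjuster
Overall: the senior adjuster 1017/2271 = 44.8%, the junior adjuster 1209/2159 = 56.0% → the junior adjuster
The senior adjuster wins each claim group but the junior adjuster wins overall — the comparison reverses. The senior adjuster's claims skew toward complex, which has a lower base rate.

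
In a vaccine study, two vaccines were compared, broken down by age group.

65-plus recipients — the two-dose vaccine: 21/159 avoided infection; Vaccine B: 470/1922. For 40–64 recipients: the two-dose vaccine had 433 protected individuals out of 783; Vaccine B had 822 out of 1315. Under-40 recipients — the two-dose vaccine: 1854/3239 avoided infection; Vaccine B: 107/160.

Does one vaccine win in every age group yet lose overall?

65-plus: the two-dose vaccine 21/159 = 13.2%, Vaccine B 470/1922 = 24.5% → Vaccine B
40–64: the two-dose vaccine 433/783 = 55.3%, Vaccine B 822/1315 = 62.5% → Vaccine B
Under-40: the two-dose vaccine 1854/3239 = 57.2%, Vaccine B 107/160 = 66.9% → Vaccine B
Overall: the two-dose vaccine 2308/4181 = 55.2%, Vaccine B 1399/3397 = 41.2% → the two-dose vaccine
Vaccine B wins each age group but the two-dose vaccine wins overall — the comparison reverses. Vaccine B's recipients skew toward 65-plus, which has a lower base rate.

Yes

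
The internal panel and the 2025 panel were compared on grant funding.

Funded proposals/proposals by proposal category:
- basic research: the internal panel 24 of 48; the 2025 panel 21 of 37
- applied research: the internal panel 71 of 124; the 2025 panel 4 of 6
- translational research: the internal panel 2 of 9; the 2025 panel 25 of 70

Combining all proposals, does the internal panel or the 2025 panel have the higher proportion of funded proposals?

Basic research: the internal panel 24/48 = 50.0%, the 2025 panel 21/37 = 56.8% → the 2025 panel
Applied research: the internal panel 71/124 = 57.3%, the 2025 panel 4/6 = 66.7% → the 2025 panel
Translational research: the internal panel 2/9 = 22.2%, the 2025 panel 25/70 = 35.7% → the 2025 panel
Overall: the internal panel 97/181 = 53.6%, the 2025 panel 50/113 = 44.2% → the internal panel
(The 2025 panel wins every proposal group but the internal panel wins overall — the 2025 panel's proposals skew toward the low-rate translational research group.)

the internal panel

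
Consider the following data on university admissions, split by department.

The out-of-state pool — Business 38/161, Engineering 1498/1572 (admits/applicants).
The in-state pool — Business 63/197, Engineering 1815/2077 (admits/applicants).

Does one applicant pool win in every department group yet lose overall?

Business: the out-of-state pool 38/161 = 23.6%, the in-state pool 63/197 = 32.0% → the in-state pool
Engineering: the out-of-state pool 1498/1572 = 95.3%, the in-state pool 1815/2077 = 87.4% → the out-of-state pool
Overall: the out-of-state pool 1536/1733 = 88.6%, the in-state pool 1878/2274 = 82.6% → the out-of-state pool
Neither sweeps: the out-of-state pool wins 1 of 2 groups, the in-state pool wins 1. The out-of-state pool wins overall but not every group — no Simpson reversal.

No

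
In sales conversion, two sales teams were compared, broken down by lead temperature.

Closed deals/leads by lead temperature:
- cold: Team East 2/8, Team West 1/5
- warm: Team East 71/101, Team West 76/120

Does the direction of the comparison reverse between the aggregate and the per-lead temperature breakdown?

No

Cold: Team East 2/8 = 25.0%, Team West 1/5 = 20.0% → Team East
Warm: Team East 71/101 = 70.3%, Team West 76/120 = 63.3% → Team East
Overall: Team East 73/109 = 67.0%, Team West 77/125 = 61.6% → Team East
Team East wins overall and in every lead group — no reversal.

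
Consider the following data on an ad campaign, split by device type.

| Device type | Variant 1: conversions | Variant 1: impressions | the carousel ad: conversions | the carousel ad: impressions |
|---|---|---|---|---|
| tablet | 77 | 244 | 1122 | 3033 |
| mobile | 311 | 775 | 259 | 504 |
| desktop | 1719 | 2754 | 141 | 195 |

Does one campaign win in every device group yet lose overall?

Tablet: Variant 1 77/244 = 31.6%, the carousel ad 1122/3033 = 37.0% → the carousel ad
Mobile: Variant 1 311/775 = 40.1%, the carousel ad 259/504 = 51.4% → the carousel ad
Desktop: Variant 1 1719/2754 = 62.4%, the carousel ad 141/195 = 72.3% → the carousel ad
Overall: Variant 1 2107/3773 = 55.8%, the carousel ad 1522/3732 = 40.8% → Variant 1
The carousel ad wins each device group but Variant 1 wins overall — the comparison reverses. The carousel ad's impressions skew toward tablet, which has a lower base rate.

Yes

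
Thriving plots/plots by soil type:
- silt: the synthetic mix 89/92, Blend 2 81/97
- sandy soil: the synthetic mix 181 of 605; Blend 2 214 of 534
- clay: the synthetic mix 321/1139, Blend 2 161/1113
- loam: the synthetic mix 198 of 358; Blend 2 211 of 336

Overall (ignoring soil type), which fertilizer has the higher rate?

Silt: the synthetic mix 89/92 = 96.7%, Blend 2 81/97 = 83.5% → the synthetic mix
Sandy soil: the synthetic mix 181/605 = 29.9%, Blend 2 214/534 = 40.1% → Blend 2
Clay: the synthetic mix 321/1139 = 28.2%, Blend 2 161/1113 = 14.5% → the synthetic mix
Loam: the synthetic mix 198/358 = 55.3%, Blend 2 211/336 = 62.8% → Blend 2
Overall: the synthetic mix 789/2194 = 36.0%, Blend 2 667/2080 = 32.1% → the synthetic mix
(Neither sweeps every soil group, but the synthetic mix has the higher pooled rate.)

the synthetic mix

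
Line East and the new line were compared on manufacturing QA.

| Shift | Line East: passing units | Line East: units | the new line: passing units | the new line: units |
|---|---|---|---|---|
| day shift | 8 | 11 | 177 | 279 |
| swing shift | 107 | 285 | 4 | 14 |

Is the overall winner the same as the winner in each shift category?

No

Day shift: Line East 8/11 = 72.7%, the new line 177/279 = 63.4% → Line East
Swing shift: Line East 107/285 = 37.5%, the new line 4/14 = 28.6% → Line East
Overall: Line East 115/296 = 38.9%, the new line 181/293 = 61.8% → the new line
Line East wins each shift group but the new line wins overall — the comparison reverses. Line East's units skew toward swing shift, which has a lower base rate.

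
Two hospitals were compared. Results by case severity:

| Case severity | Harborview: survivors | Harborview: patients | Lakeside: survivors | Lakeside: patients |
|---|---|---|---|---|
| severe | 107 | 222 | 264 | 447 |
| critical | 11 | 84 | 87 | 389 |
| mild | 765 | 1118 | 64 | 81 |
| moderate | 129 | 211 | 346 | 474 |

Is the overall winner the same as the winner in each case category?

Severe: Harborview 107/222 = 48.2%, Lakeside 264/447 = 59.1% → Lakeside
Critical: Harborview 11/84 = 13.1%, Lakeside 87/389 = 22.4% → Lakeside
Mild: Harborview 765/1118 = 68.4%, Lakeside 64/81 = 79.0% → Lakeside
Moderate: Harborview 129/211 = 61.1%, Lakeside 346/474 = 73.0% → Lakeside
Overall: Harborview 1012/1635 = 61.9%, Lakeside 761/1391 = 54.7% → Harborview
Lakeside wins each case group but Harborview wins overall — the comparison reverses. Lakeside's patients skew toward critical, which has a lower base rate.

No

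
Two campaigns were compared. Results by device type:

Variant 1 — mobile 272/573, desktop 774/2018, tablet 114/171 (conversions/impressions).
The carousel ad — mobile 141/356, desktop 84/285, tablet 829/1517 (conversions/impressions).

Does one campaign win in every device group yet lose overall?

Yes

Mobile: Variant 1 272/573 = 47.5%, the carousel ad 141/356 = 39.6% → Variant 1
Desktop: Variant 1 774/2018 = 38.4%, the carousel ad 84/285 = 29.5% → Variant 1
Tablet: Variant 1 114/171 = 66.7%, the carousel ad 829/1517 = 54.6% → Variant 1
Overall: Variant 1 1160/2762 = 42.0%, the carousel ad 1054/2158 = 48.8% → the carousel ad
Variant 1 wins each device group but the carousel ad wins overall — the comparison reverses. Variant 1's impressions skew toward desktop, which has a lower base rate.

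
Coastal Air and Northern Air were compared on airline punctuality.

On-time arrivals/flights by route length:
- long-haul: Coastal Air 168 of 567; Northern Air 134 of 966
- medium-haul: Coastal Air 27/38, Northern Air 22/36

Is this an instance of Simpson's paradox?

No

Long-haul: Coastal Air 168/567 = 29.6%, Northern Air 134/966 = 13.9% → Coastal Air
Medium-haul: Coastal Air 27/38 = 71.1%, Northern Air 22/36 = 61.1% → Coastal Air
Overall: Coastal Air 195/605 = 32.2%, Northern Air 156/1002 = 15.6% → Coastal Air
Coastal Air wins overall and in every route group — no reversal.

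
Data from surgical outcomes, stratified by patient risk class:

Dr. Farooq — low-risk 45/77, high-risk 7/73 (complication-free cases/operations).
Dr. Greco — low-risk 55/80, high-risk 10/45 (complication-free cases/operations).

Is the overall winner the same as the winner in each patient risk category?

Low-risk: Dr. Farooq 45/77 = 58.4%, Dr. Greco 55/80 = 68.8% → Dr. Greco
High-risk: Dr. Farooq 7/73 = 9.6%, Dr. Greco 10/45 = 22.2% → Dr. Greco
Overall: Dr. Farooq 52/150 = 34.7%, Dr. Greco 65/125 = 52.0% → Dr. Greco
Dr. Greco wins overall and in every patient risk group — no reversal.

Yes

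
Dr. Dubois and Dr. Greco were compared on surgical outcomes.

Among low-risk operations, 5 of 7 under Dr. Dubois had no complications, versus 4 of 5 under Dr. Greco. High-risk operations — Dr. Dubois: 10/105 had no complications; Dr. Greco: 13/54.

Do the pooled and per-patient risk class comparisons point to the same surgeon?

Low-risk: Dr. Dubois 5/7 = 71.4%, Dr. Greco 4/5 = 80.0% → Dr. Greco
High-risk: Dr. Dubois 10/105 = 9.5%, Dr. Greco 13/54 = 24.1% → Dr. Greco
Overall: Dr. Dubois 15/112 = 13.4%, Dr. Greco 17/59 = 28.8% → Dr. Greco
Dr. Greco wins overall and in every patient risk group — no reversal.

Yes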